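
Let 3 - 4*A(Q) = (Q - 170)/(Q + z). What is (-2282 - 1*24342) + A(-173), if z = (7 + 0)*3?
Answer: -16187279/608 ≈ -26624.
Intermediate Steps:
z = 21 (z = 7*3 = 21)
A(Q) = 3/4 - (-170 + Q)/(4*(21 + Q)) (A(Q) = 3/4 - (Q - 170)/(4*(Q + 21)) = 3/4 - (-170 + Q)/(4*(21 + Q)))
(-2282 - 1*24342) + A(-173) = (-2282 - 1*24342) + (233 + 2*(-173))/(4*(21 - 173)) = (-2282 - 24342) + (1/4)*(233 - 346)/(-152) = -26624 + (1/4)*(-1/152)*(-113) = -26624 + 113/608 = -16187279/608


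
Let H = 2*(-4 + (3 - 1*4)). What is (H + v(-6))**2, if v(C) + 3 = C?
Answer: 361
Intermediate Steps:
v(C) = -3 + C
H = -10 (H = 2*(-4 + (3 - 4)) = 2*(-4 - 1) = 2*(-5) = -10)
(H + v(-6))**2 = (-10 + (-3 - 6))**2 = (-10 - 9)**2 = (-19)**2 = 361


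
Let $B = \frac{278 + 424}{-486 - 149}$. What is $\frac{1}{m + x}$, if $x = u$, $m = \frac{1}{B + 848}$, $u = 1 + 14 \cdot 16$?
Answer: $\frac{537778}{121000685} \approx 0.0044444$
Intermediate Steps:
$B = - \frac{702}{635}$ ($B = \frac{702}{-635} = 702 \left(- \frac{1}{635}\right) = - \frac{702}{635} \approx -1.1055$)
$u = 225$ ($u = 1 + 224 = 225$)
$m = \frac{635}{537778}$ ($m = \frac{1}{- \frac{702}{635} + 848} = \frac{1}{\frac{537778}{635}} = \frac{635}{537778} \approx 0.0011808$)
$x = 225$
$\frac{1}{m + x} = \frac{1}{\frac{635}{537778} + 225} = \frac{1}{\frac{121000685}{537778}} = \frac{537778}{121000685}$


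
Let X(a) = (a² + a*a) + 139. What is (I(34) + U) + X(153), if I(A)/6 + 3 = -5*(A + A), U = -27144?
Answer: 17755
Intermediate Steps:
X(a) = 139 + 2*a² (X(a) = (a² + a²) + 139 = 2*a² + 139 = 139 + 2*a²)
I(A) = -18 - 60*A (I(A) = -18 + 6*(-5*(A + A)) = -18 + 6*(-10*A) = -18 - 60*A)
(I(34) + U) + X(153) = ((-18 - 60*34) - 27144) + (139 + 2*153²) = ((-18 - 2040) - 27144) + (139 + 2*23409) = (-2058 - 27144) + (139 + 46818) = -29202 + 46957 = 17755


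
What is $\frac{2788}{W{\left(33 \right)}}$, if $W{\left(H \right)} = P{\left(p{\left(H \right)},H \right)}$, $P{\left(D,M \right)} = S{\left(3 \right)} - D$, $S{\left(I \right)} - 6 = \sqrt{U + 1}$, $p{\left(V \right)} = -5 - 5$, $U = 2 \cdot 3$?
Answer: $\frac{44608}{249} - \frac{2788 \sqrt{7}}{249} \approx 149.52$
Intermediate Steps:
$U = 6$
$p{\left(V \right)} = -10$
$S{\left(I \right)} = 6 + \sqrt{7}$ ($S{\left(I \right)} = 6 + \sqrt{6 + 1} = 6 + \sqrt{7}$)
$P{\left(D,M \right)} = 6 + \sqrt{7} - D$ ($P{\left(D,M \right)} = \left(6 + \sqrt{7}\right) - D = 6 + \sqrt{7} - D$)
$W{\left(H \right)} = 16 + \sqrt{7}$ ($W{\left(H \right)} = 6 + \sqrt{7} - -10 = 6 + \sqrt{7} + 10 = 16 + \sqrt{7}$)
$\frac{2788}{W{\left(33 \right)}} = \frac{2788}{16 + \sqrt{7}}$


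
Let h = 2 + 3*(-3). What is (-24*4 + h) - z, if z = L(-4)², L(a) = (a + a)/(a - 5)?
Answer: -8407/81 ≈ -103.79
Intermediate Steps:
L(a) = 2*a/(-5 + a) (L(a) = (2*a)/(-5 + a) = 2*a/(-5 + a))
h = -7 (h = 2 - 9 = -7)
z = 64/81 (z = (2*(-4)/(-5 - 4))² = (2*(-4)/(-9))² = (2*(-4)*(-⅑))² = (8/9)² = 64/81 ≈ 0.79012)
(-24*4 + h) - z = (-24*4 - 7) - 1*64/81 = (-96 - 7) - 64/81 = -103 - 64/81 = -8407/81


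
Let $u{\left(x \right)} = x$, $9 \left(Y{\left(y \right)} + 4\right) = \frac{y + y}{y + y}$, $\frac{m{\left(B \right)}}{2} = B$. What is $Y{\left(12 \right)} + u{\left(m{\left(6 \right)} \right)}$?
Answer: $\frac{73}{9} \approx 8.1111$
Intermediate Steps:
$m{\left(B \right)} = 2 B$
$Y{\left(y \right)} = - \frac{35}{9}$ ($Y{\left(y \right)} = -4 + \frac{\left(y + y\right) \frac{1}{y + y}}{9} = -4 + \frac{2 y \frac{1}{2 y}}{9} = -4 + \frac{1}{9} \cdot 1 = -4 + \frac{1}{9} = - \frac{35}{9}$)
$Y{\left(12 \right)} + u{\left(m{\left(6 \right)} \right)} = - \frac{35}{9} + 2 \cdot 6 = - \frac{35}{9} + 12 = \frac{73}{9}$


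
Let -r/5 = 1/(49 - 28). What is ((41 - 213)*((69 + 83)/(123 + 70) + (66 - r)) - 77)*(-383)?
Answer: 18015071803/4053 ≈ 4.4449e+6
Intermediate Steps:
r = -5/21 (r = -5/(49 - 28) = -5/21 ≈ -0.23810)
((41 - 213)*((69 + 83)/(123 + 70) + (66 - r)) - 77)*(-383) = ((41 - 213)*((69 + 83)/(123 + 70) + (66 - 1*(-5/21))) - 77)*(-383) = (-172*(152/193 + (66 + 5/21)) - 77)*(-383) = (-172*(152*(1/193) + 1391/21) - 77)*(-383) = (-172*(152/193 + 1391/21) - 77)*(-383) = (-172*271655/4053 - 77)*(-383) = (-46724660/4053 - 77)*(-383) = -47036741/4053*(-383) = 18015071803/4053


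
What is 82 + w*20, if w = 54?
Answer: 1162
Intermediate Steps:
82 + w*20 = 82 + 54*20 = 82 + 1080 = 1162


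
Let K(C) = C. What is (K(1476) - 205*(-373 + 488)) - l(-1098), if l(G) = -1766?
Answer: -20333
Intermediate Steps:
(K(1476) - 205*(-373 + 488)) - l(-1098) = (1476 - 205*(-373 + 488)) - 1*(-1766) = (1476 - 205*115) + 1766 = (1476 - 23575) + 1766 = -22099 + 1766 = -20333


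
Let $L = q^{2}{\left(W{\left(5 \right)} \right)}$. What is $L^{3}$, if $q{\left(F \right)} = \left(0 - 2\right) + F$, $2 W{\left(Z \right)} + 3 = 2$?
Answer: $\frac{15625}{64} \approx 244.14$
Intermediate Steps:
$W{\left(Z \right)} = - \frac{1}{2}$ ($W{\left(Z \right)} = - \frac{3}{2} + \frac{1}{2} \cdot 2 = - \frac{3}{2} + 1 = - \frac{1}{2}$)
$q{\left(F \right)} = -2 + F$
$L = \frac{25}{4}$ ($L = \left(-2 - \frac{1}{2}\right)^{2} = \left(- \frac{5}{2}\right)^{2} = \frac{25}{4} \approx 6.25$)
$L^{3} = \left(\frac{25}{4}\right)^{3} = \frac{15625}{64}$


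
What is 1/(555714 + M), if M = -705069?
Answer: -1/149355 ≈ -6.6955e-6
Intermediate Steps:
1/(555714 + M) = 1/(555714 - 705069) = 1/(-149355) = -1/149355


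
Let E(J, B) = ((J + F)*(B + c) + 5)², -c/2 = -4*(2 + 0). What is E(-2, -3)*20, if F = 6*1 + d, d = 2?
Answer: 137780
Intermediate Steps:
F = 8 (F = 6*1 + 2 = 6 + 2 = 8)
c = 16 (c = -(-8)*(2 + 0) = -(-8)*2 = -2*(-8) = 16)
E(J, B) = (5 + (8 + J)*(16 + B))² (E(J, B) = ((J + 8)*(B + 16) + 5)² = ((8 + J)*(16 + B) + 5)² = (5 + (8 + J)*(16 + B))²)
E(-2, -3)*20 = (133 + 8*(-3) + 16*(-2) - 3*(-2))²*20 = (133 - 24 - 32 + 6)²*20 = 83²*20 = 6889*20 = 137780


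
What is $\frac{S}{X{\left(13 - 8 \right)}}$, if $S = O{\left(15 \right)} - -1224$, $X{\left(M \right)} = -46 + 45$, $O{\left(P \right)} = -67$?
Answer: $-1157$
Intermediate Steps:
$X{\left(M \right)} = -1$
$S = 1157$ ($S = -67 - -1224 = -67 + 1224 = 1157$)
$\frac{S}{X{\left(13 - 8 \right)}} = \frac{1157}{-1} = 1157 \left(-1\right) = -1157$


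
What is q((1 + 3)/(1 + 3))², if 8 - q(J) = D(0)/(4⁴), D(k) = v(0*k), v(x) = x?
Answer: 64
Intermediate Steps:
D(k) = 0 (D(k) = 0*k = 0)
q(J) = 8 (q(J) = 8 - 0/(4⁴) = 8 - 0/256 = 8 - 1*0 = 8 + 0 = 8)
q((1 + 3)/(1 + 3))² = 8² = 64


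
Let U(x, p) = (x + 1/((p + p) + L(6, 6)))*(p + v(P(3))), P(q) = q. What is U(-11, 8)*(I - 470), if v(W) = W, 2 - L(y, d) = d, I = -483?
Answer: 1373273/12 ≈ 1.1444e+5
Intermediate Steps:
L(y, d) = 2 - d
U(x, p) = (3 + p)*(x + 1/(-4 + 2*p)) (U(x, p) = (x + 1/((p + p) + (2 - 1*6)))*(p + 3) = (x + 1/(2*p + (2 - 6)))*(3 + p) = (x + 1/(2*p - 4))*(3 + p) = (x + 1/(-4 + 2*p))*(3 + p) = (3 + p)*(x + 1/(-4 + 2*p)))
U(-11, 8)*(I - 470) = ((3/2 + (½)*8 - 6*(-11) + 8*(-11) - 11*8²)/(-2 + 8))*(-483 - 470) = ((3/2 + 4 + 66 - 88 - 11*64)/6)*(-953) = ((3/2 + 4 + 66 - 88 - 704)/6)*(-953) = ((⅙)*(-1441/2))*(-953) = -1441/12*(-953) = 1373273/12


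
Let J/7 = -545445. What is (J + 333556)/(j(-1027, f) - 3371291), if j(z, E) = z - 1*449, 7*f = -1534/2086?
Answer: 3484559/3372767 ≈ 1.0331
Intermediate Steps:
J = -3818115 (J = 7*(-545445) = -3818115)
f = -767/7301 (f = (-1534/2086)/7 = (-1534*1/2086)/7 = (1/7)*(-767/1043) = -767/7301 ≈ -0.10505)
j(z, E) = -449 + z (j(z, E) = z - 449 = -449 + z)
(J + 333556)/(j(-1027, f) - 3371291) = (-3818115 + 333556)/((-449 - 1027) - 3371291) = -3484559/(-1476 - 3371291) = -3484559/(-3372767) = -3484559*(-1/3372767) = 3484559/3372767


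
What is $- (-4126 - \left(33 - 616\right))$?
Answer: $3543$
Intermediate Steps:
$- (-4126 - \left(33 - 616\right)) = - (-4126 - -583) = - (-4126 + 583) = \left(-1\right) \left(-3543\right) = 3543$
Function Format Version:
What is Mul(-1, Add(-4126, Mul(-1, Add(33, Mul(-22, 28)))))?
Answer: 3543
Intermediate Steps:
Mul(-1, Add(-4126, Mul(-1, Add(33, Mul(-22, 28))))) = Mul(-1, Add(-4126, Mul(-1, Add(33, -616)))) = Mul(-1, Add(-4126, Mul(-1, -583))) = Mul(-1, Add(-4126, 583)) = Mul(-1, -3543) = 3543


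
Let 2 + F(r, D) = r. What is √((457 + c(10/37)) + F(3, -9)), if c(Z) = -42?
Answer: 4*√26 ≈ 20.396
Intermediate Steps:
F(r, D) = -2 + r
√((457 + c(10/37)) + F(3, -9)) = √((457 - 42) + (-2 + 3)) = √(415 + 1) = √416 = 4*√26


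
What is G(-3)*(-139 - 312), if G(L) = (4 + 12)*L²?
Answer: -64944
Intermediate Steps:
G(L) = 16*L²
G(-3)*(-139 - 312) = (16*(-3)²)*(-139 - 312) = (16*9)*(-451) = 144*(-451) = -64944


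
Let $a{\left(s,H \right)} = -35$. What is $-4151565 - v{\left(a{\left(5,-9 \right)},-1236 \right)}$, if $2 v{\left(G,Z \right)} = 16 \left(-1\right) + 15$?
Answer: $- \frac{8303129}{2} \approx -4.1516 \cdot 10^{6}$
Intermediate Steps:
$v{\left(G,Z \right)} = - \frac{1}{2}$ ($v{\left(G,Z \right)} = \frac{16 \left(-1\right) + 15}{2} = \frac{-16 + 15}{2} = \frac{1}{2} \left(-1\right) = - \frac{1}{2}$)
$-4151565 - v{\left(a{\left(5,-9 \right)},-1236 \right)} = -4151565 - - \frac{1}{2} = -4151565 + \frac{1}{2} = - \frac{8303129}{2}$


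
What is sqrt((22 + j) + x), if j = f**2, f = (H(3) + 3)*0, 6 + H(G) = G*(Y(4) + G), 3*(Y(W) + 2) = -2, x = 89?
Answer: sqrt(111) ≈ 10.536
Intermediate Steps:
Y(W) = -8/3 (Y(W) = -2 + (1/3)*(-2) = -2 - 2/3 = -8/3)
H(G) = -6 + G*(-8/3 + G)
f = 0 (f = ((-6 + 3**2 - 8/3*3) + 3)*0 = ((-6 + 9 - 8) + 3)*0 = (-5 + 3)*0 = -2*0 = 0)
j = 0 (j = 0**2 = 0)
sqrt((22 + j) + x) = sqrt((22 + 0) + 89) = sqrt(22 + 89) = sqrt(111)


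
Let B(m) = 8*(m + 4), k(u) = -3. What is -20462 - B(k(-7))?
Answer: -20470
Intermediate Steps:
B(m) = 32 + 8*m (B(m) = 8*(4 + m) = 32 + 8*m)
-20462 - B(k(-7)) = -20462 - (32 + 8*(-3)) = -20462 - (32 - 24) = -20462 - 1*8 = -20462 - 8 = -20470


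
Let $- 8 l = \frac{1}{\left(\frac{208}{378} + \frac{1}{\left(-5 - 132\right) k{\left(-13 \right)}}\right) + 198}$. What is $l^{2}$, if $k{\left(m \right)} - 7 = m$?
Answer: $\frac{670447449}{1691573912047504} \approx 3.9635 \cdot 10^{-7}$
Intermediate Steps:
$k{\left(m \right)} = 7 + m$
$l = - \frac{25893}{41128748}$ ($l = - \frac{1}{8 \left(\left(\frac{208}{378} + \frac{1}{\left(-5 - 132\right) \left(7 - 13\right)}\right) + 198\right)} = - \frac{1}{8 \left(\left(208 \cdot \frac{1}{378} + \frac{1}{\left(-137\right) \left(-6\right)}\right) + 198\right)} = - \frac{1}{8 \left(\left(\frac{104}{189} - - \frac{1}{822}\right) + 198\right)} = - \frac{1}{8 \left(\left(\frac{104}{189} + \frac{1}{822}\right) + 198\right)} = - \frac{1}{8 \left(\frac{28559}{51786} + 198\right)} = - \frac{1}{8 \cdot \frac{10282187}{51786}} = \left(- \frac{1}{8}\right) \frac{51786}{10282187} = - \frac{25893}{41128748} \approx -0.00062956$)
$l^{2} = \left(- \frac{25893}{41128748}\right)^{2} = \frac{670447449}{1691573912047504}$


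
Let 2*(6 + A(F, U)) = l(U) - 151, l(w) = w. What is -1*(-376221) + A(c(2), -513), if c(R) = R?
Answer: 375883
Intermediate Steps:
A(F, U) = -163/2 + U/2 (A(F, U) = -6 + (U - 151)/2 = -6 + (-151 + U)/2 = -6 + (-151/2 + U/2) = -163/2 + U/2)
-1*(-376221) + A(c(2), -513) = -1*(-376221) + (-163/2 + (1/2)*(-513)) = 376221 + (-163/2 - 513/2) = 376221 - 338 = 375883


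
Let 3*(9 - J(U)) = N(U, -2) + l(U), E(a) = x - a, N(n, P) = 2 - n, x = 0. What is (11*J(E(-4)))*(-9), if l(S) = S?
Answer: -825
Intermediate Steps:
E(a) = -a (E(a) = 0 - a = -a)
J(U) = 25/3 (J(U) = 9 - ((2 - U) + U)/3 = 9 - 1/3*2 = 9 - 2/3 = 25/3)
(11*J(E(-4)))*(-9) = (11*(25/3))*(-9) = (275/3)*(-9) = -825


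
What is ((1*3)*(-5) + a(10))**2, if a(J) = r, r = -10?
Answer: 625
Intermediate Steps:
a(J) = -10
((1*3)*(-5) + a(10))**2 = ((1*3)*(-5) - 10)**2 = (3*(-5) - 10)**2 = (-15 - 10)**2 = (-25)**2 = 625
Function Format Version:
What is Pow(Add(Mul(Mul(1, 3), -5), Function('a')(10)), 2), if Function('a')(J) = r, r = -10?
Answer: 625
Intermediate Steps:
Function('a')(J) = -10
Pow(Add(Mul(Mul(1, 3), -5), Function('a')(10)), 2) = Pow(Add(Mul(Mul(1, 3), -5), -10), 2) = Pow(Add(Mul(3, -5), -10), 2) = Pow(Add(-15, -10), 2) = Pow(-25, 2) = 625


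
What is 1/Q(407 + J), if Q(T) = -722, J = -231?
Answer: -1/722 ≈ -0.0013850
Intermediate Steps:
1/Q(407 + J) = 1/(-722) = -1/722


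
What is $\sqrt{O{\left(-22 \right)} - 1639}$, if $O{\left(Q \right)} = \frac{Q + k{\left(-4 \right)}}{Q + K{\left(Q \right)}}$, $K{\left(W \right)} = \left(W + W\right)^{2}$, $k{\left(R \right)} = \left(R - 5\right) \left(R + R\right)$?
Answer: $\frac{i \sqrt{1501052586}}{957} \approx 40.484 i$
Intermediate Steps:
$k{\left(R \right)} = 2 R \left(-5 + R\right)$ ($k{\left(R \right)} = \left(-5 + R\right) 2 R = 2 R \left(-5 + R\right)$)
$K{\left(W \right)} = 4 W^{2}$ ($K{\left(W \right)} = \left(2 W\right)^{2} = 4 W^{2}$)
$O{\left(Q \right)} = \frac{72 + Q}{Q + 4 Q^{2}}$ ($O{\left(Q \right)} = \frac{Q + 2 \left(-4\right) \left(-5 - 4\right)}{Q + 4 Q^{2}} = \frac{Q + 2 \left(-4\right) \left(-9\right)}{Q + 4 Q^{2}} = \frac{Q + 72}{Q + 4 Q^{2}} = \frac{72 + Q}{Q + 4 Q^{2}}$)
$\sqrt{O{\left(-22 \right)} - 1639} = \sqrt{\frac{72 - 22}{\left(-22\right) \left(1 + 4 \left(-22\right)\right)} - 1639} = \sqrt{\left(- \frac{1}{22}\right) \frac{1}{1 - 88} \cdot 50 - 1639} = \sqrt{\left(- \frac{1}{22}\right) \frac{1}{-87} \cdot 50 - 1639} = \sqrt{\left(- \frac{1}{22}\right) \left(- \frac{1}{87}\right) 50 - 1639} = \sqrt{\frac{25}{957} - 1639} = \sqrt{- \frac{1568498}{957}} = \frac{i \sqrt{1501052586}}{957}$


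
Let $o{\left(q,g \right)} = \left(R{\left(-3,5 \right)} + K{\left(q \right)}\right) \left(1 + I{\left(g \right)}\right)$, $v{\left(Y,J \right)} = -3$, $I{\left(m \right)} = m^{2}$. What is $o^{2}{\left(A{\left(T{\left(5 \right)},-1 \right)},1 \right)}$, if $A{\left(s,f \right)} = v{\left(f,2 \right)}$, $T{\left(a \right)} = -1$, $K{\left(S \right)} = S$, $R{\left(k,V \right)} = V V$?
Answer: $1936$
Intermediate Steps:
$R{\left(k,V \right)} = V^{2}$
$A{\left(s,f \right)} = -3$
$o{\left(q,g \right)} = \left(1 + g^{2}\right) \left(25 + q\right)$ ($o{\left(q,g \right)} = \left(5^{2} + q\right) \left(1 + g^{2}\right) = \left(25 + q\right) \left(1 + g^{2}\right) = \left(1 + g^{2}\right) \left(25 + q\right)$)
$o^{2}{\left(A{\left(T{\left(5 \right)},-1 \right)},1 \right)} = \left(25 - 3 + 25 \cdot 1^{2} - 3 \cdot 1^{2}\right)^{2} = \left(25 - 3 + 25 \cdot 1 - 3\right)^{2} = \left(25 - 3 + 25 - 3\right)^{2} = 44^{2} = 1936$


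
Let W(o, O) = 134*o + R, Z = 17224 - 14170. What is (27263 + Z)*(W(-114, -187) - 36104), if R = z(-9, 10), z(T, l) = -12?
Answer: -1558051264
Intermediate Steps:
R = -12
Z = 3054
W(o, O) = -12 + 134*o (W(o, O) = 134*o - 12 = -12 + 134*o)
(27263 + Z)*(W(-114, -187) - 36104) = (27263 + 3054)*((-12 + 134*(-114)) - 36104) = 30317*((-12 - 15276) - 36104) = 30317*(-15288 - 36104) = 30317*(-51392) = -1558051264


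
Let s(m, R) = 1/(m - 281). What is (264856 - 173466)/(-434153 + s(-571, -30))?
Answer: -77864280/369898357 ≈ -0.21050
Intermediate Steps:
s(m, R) = 1/(-281 + m)
(264856 - 173466)/(-434153 + s(-571, -30)) = (264856 - 173466)/(-434153 + 1/(-281 - 571)) = 91390/(-434153 + 1/(-852)) = 91390/(-434153 - 1/852) = 91390/(-369898357/852) = 91390*(-852/369898357) = -77864280/369898357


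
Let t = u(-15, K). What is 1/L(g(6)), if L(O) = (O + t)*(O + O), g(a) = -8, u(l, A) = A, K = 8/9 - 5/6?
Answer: 9/1144 ≈ 0.0078671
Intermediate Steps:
K = 1/18 (K = 8*(⅑) - 5*⅙ = 8/9 - ⅚ = 1/18 ≈ 0.055556)
t = 1/18 ≈ 0.055556
L(O) = 2*O*(1/18 + O) (L(O) = (O + 1/18)*(O + O) = (1/18 + O)*(2*O) = 2*O*(1/18 + O))
1/L(g(6)) = 1/((⅑)*(-8)*(1 + 18*(-8))) = 1/((⅑)*(-8)*(1 - 144)) = 1/((⅑)*(-8)*(-143)) = 1/(1144/9) = 9/1144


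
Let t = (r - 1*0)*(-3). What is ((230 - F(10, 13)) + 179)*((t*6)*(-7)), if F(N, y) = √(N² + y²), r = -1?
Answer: -51534 + 126*√269 ≈ -49467.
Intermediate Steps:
t = 3 (t = (-1 - 1*0)*(-3) = (-1 + 0)*(-3) = -1*(-3) = 3)
((230 - F(10, 13)) + 179)*((t*6)*(-7)) = ((230 - √(10² + 13²)) + 179)*((3*6)*(-7)) = ((230 - √(100 + 169)) + 179)*(18*(-7)) = ((230 - √269) + 179)*(-126) = (409 - √269)*(-126) = -51534 + 126*√269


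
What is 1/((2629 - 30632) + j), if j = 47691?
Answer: 1/19688 ≈ 5.0792e-5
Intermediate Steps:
1/((2629 - 30632) + j) = 1/((2629 - 30632) + 47691) = 1/(-28003 + 47691) = 1/19688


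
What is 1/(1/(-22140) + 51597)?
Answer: 22140/1142357579 ≈ 1.9381e-5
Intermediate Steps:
1/(1/(-22140) + 51597) = 1/(-1/22140 + 51597) = 1/(1142357579/22140) = 22140/1142357579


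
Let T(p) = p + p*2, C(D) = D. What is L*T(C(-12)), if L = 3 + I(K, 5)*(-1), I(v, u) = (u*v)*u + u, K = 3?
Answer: 2772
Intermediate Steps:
I(v, u) = u + v*u² (I(v, u) = v*u² + u = u + v*u²)
T(p) = 3*p (T(p) = p + 2*p = 3*p)
L = -77 (L = 3 + (5*(1 + 5*3))*(-1) = 3 + (5*(1 + 15))*(-1) = 3 + (5*16)*(-1) = 3 + 80*(-1) = 3 - 80 = -77)
L*T(C(-12)) = -231*(-12) = -77*(-36) = 2772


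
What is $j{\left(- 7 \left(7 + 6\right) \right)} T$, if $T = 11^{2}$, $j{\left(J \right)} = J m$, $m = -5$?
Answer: $55055$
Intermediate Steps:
$j{\left(J \right)} = - 5 J$ ($j{\left(J \right)} = J \left(-5\right) = - 5 J$)
$T = 121$
$j{\left(- 7 \left(7 + 6\right) \right)} T = - 5 \left(- 7 \left(7 + 6\right)\right) 121 = - 5 \left(\left(-7\right) 13\right) 121 = \left(-5\right) \left(-91\right) 121 = 455 \cdot 121 = 55055$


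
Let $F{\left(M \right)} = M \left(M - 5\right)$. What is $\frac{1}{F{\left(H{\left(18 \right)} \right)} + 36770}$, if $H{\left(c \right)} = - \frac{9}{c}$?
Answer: $\frac{4}{147091} \approx 2.7194 \cdot 10^{-5}$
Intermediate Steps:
$F{\left(M \right)} = M \left(-5 + M\right)$
$\frac{1}{F{\left(H{\left(18 \right)} \right)} + 36770} = \frac{1}{- \frac{9}{18} \left(-5 - \frac{9}{18}\right) + 36770} = \frac{1}{\left(-9\right) \frac{1}{18} \left(-5 - \frac{1}{2}\right) + 36770} = \frac{1}{- \frac{-5 - \frac{1}{2}}{2} + 36770} = \frac{1}{\left(- \frac{1}{2}\right) \left(- \frac{11}{2}\right) + 36770} = \frac{1}{\frac{11}{4} + 36770} = \frac{1}{\frac{147091}{4}} = \frac{4}{147091}$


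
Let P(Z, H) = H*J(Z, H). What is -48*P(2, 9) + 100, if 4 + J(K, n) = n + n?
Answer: -5948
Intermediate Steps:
J(K, n) = -4 + 2*n (J(K, n) = -4 + (n + n) = -4 + 2*n)
P(Z, H) = H*(-4 + 2*H)
-48*P(2, 9) + 100 = -96*9*(-2 + 9) + 100 = -96*9*7 + 100 = -48*126 + 100 = -6048 + 100 = -5948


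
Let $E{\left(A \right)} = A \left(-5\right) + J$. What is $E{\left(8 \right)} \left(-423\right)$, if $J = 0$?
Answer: $16920$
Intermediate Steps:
$E{\left(A \right)} = - 5 A$ ($E{\left(A \right)} = A \left(-5\right) + 0 = - 5 A + 0 = - 5 A$)
$E{\left(8 \right)} \left(-423\right) = \left(-5\right) 8 \left(-423\right) = \left(-40\right) \left(-423\right) = 16920$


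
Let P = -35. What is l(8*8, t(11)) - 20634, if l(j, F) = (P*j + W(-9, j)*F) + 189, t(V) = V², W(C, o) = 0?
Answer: -22685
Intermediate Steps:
l(j, F) = 189 - 35*j (l(j, F) = (-35*j + 0*F) + 189 = (-35*j + 0) + 189 = -35*j + 189 = 189 - 35*j)
l(8*8, t(11)) - 20634 = (189 - 280*8) - 20634 = (189 - 35*64) - 20634 = (189 - 2240) - 20634 = -2051 - 20634 = -22685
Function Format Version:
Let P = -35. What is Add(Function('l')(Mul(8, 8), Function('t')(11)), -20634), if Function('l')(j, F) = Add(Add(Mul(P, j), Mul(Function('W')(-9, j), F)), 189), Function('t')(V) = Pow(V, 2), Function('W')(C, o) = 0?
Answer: -22685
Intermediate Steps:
Function('l')(j, F) = Add(189, Mul(-35, j)) (Function('l')(j, F) = Add(Add(Mul(-35, j), Mul(0, F)), 189) = Add(Add(Mul(-35, j), 0), 189) = Add(Mul(-35, j), 189) = Add(189, Mul(-35, j)))
Add(Function('l')(Mul(8, 8), Function('t')(11)), -20634) = Add(Add(189, Mul(-35, Mul(8, 8))), -20634) = Add(Add(189, Mul(-35, 64)), -20634) = Add(Add(189, -2240), -20634) = Add(-2051, -20634) = -22685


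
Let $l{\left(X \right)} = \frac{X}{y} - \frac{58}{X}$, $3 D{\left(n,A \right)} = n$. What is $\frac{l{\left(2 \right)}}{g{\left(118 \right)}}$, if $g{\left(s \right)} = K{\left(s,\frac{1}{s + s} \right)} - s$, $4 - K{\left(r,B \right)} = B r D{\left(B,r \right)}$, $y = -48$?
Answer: $\frac{41123}{161425} \approx 0.25475$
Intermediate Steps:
$D{\left(n,A \right)} = \frac{n}{3}$
$K{\left(r,B \right)} = 4 - \frac{r B^{2}}{3}$ ($K{\left(r,B \right)} = 4 - B r \frac{B}{3} = 4 - \frac{r B^{2}}{3}$)
$l{\left(X \right)} = - \frac{58}{X} - \frac{X}{48}$ ($l{\left(X \right)} = \frac{X}{-48} - \frac{58}{X} = X \left(- \frac{1}{48}\right) - \frac{58}{X} = - \frac{X}{48} - \frac{58}{X} = - \frac{58}{X} - \frac{X}{48}$)
$g{\left(s \right)} = 4 - s - \frac{1}{12 s}$ ($g{\left(s \right)} = \left(4 - \frac{s \left(\frac{1}{s + s}\right)^{2}}{3}\right) - s = \left(4 - \frac{s \left(\frac{1}{2 s}\right)^{2}}{3}\right) - s = \left(4 - \frac{s \frac{1}{4 s^{2}}}{3}\right) - s = \left(4 - \frac{1}{12 s}\right) - s = 4 - s - \frac{1}{12 s}$)
$\frac{l{\left(2 \right)}}{g{\left(118 \right)}} = \frac{- \frac{58}{2} - \frac{1}{24}}{4 - 118 - \frac{1}{12 \cdot 118}} = \frac{\left(-58\right) \frac{1}{2} - \frac{1}{24}}{4 - 118 - \frac{1}{1416}} = \frac{-29 - \frac{1}{24}}{4 - 118 - \frac{1}{1416}} = - \frac{697}{24 \left(- \frac{161425}{1416}\right)} = \left(- \frac{697}{24}\right) \left(- \frac{1416}{161425}\right) = \frac{41123}{161425}$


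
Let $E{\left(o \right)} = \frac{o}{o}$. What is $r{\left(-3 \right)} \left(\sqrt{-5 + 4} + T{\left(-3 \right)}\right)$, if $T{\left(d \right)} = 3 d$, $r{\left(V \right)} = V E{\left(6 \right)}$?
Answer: $27 - 3 i \approx 27.0 - 3.0 i$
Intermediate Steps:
$E{\left(o \right)} = 1$
$r{\left(V \right)} = V$ ($r{\left(V \right)} = V 1 = V$)
$r{\left(-3 \right)} \left(\sqrt{-5 + 4} + T{\left(-3 \right)}\right) = - 3 \left(\sqrt{-5 + 4} + 3 \left(-3\right)\right) = - 3 \left(\sqrt{-1} - 9\right) = - 3 \left(i - 9\right) = - 3 \left(-9 + i\right) = 27 - 3 i$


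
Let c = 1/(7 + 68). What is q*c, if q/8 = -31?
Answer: -248/75 ≈ -3.3067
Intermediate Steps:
q = -248 (q = 8*(-31) = -248)
c = 1/75 ≈ 0.013333
q*c = -248*1/75 = -248/75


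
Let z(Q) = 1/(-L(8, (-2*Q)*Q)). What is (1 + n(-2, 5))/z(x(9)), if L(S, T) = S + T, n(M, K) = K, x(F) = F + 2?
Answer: 1404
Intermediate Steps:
x(F) = 2 + F
z(Q) = 1/(-8 + 2*Q**2) (z(Q) = 1/(-(8 + (-2*Q)*Q)) = 1/(-(8 - 2*Q**2)) = 1/(-8 + 2*Q**2))
(1 + n(-2, 5))/z(x(9)) = (1 + 5)/((1/(2*(-4 + (2 + 9)**2)))) = 6/((1/(2*(-4 + 11**2)))) = 6/((1/(2*(-4 + 121)))) = 6/(((1/2)/117)) = 6/(((1/2)*(1/117))) = 6/(1/234) = 6*234 = 1404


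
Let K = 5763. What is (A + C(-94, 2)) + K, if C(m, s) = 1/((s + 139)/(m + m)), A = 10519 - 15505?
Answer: 2327/3 ≈ 775.67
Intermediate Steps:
A = -4986
C(m, s) = 2*m/(139 + s) (C(m, s) = 1/((139 + s)/((2*m))) = 1/((139 + s)*(1/(2*m))) = 1/((139 + s)/(2*m)) = 2*m/(139 + s))
(A + C(-94, 2)) + K = (-4986 + 2*(-94)/(139 + 2)) + 5763 = (-4986 + 2*(-94)/141) + 5763 = (-4986 + 2*(-94)*(1/141)) + 5763 = (-4986 - 4/3) + 5763 = -14962/3 + 5763 = 2327/3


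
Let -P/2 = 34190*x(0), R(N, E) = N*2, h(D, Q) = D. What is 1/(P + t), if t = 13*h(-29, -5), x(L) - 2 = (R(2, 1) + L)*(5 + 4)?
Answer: -1/2598817 ≈ -3.8479e-7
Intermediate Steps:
R(N, E) = 2*N
x(L) = 38 + 9*L (x(L) = 2 + (2*2 + L)*(5 + 4) = 2 + (4 + L)*9 = 2 + (36 + 9*L) = 38 + 9*L)
P = -2598440 (P = -68380*(38 + 9*0) = -68380*(38 + 0) = -68380*38 = -2*1299220 = -2598440)
t = -377 (t = 13*(-29) = -377)
1/(P + t) = 1/(-2598440 - 377) = 1/(-2598817) = -1/2598817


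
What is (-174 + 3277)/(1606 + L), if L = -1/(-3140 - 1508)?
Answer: 14422744/7464689 ≈ 1.9321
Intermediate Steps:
L = 1/4648 (L = -1/(-4648) = -1*(-1/4648) = 1/4648 ≈ 0.00021515)
(-174 + 3277)/(1606 + L) = (-174 + 3277)/(1606 + 1/4648) = 3103/(7464689/4648) = 3103*(4648/7464689) = 14422744/7464689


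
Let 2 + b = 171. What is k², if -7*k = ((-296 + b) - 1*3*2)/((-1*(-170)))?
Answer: 361/28900 ≈ 0.012491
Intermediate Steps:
b = 169 (b = -2 + 171 = 169)
k = 19/170 (k = -((-296 + 169) - 1*3*2)/(7*((-1*(-170)))) = -(-127 - 3*2)/(7*170) = -(-127 - 6)/(7*170) = -(-19)/170 = -⅐*(-133/170) = 19/170 ≈ 0.11176)
k² = (19/170)² = 361/28900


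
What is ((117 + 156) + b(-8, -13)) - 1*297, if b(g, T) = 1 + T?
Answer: -36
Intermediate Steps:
((117 + 156) + b(-8, -13)) - 1*297 = ((117 + 156) + (1 - 13)) - 1*297 = (273 - 12) - 297 = 261 - 297 = -36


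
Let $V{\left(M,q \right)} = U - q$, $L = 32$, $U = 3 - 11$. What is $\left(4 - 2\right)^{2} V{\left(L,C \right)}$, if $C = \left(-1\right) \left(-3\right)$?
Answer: $-44$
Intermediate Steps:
$C = 3$
$U = -8$ ($U = 3 - 11 = -8$)
$V{\left(M,q \right)} = -8 - q$
$\left(4 - 2\right)^{2} V{\left(L,C \right)} = \left(4 - 2\right)^{2} \left(-8 - 3\right) = 2^{2} \left(-11\right) = 4 \left(-11\right) = -44$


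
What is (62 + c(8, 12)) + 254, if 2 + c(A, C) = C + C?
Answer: 338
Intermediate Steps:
c(A, C) = -2 + 2*C (c(A, C) = -2 + (C + C) = -2 + 2*C)
(62 + c(8, 12)) + 254 = (62 + (-2 + 2*12)) + 254 = (62 + (-2 + 24)) + 254 = (62 + 22) + 254 = 84 + 254 = 338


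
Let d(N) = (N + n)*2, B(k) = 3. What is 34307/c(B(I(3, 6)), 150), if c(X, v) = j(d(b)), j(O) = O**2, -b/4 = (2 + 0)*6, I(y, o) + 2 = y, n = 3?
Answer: 34307/8100 ≈ 4.2354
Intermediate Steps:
I(y, o) = -2 + y
b = -48 (b = -4*(2 + 0)*6 = -8*6 = -4*12 = -48)
d(N) = 6 + 2*N (d(N) = (N + 3)*2 = (3 + N)*2 = 6 + 2*N)
c(X, v) = 8100 (c(X, v) = (6 + 2*(-48))**2 = (6 - 96)**2 = (-90)**2 = 8100)
34307/c(B(I(3, 6)), 150) = 34307/8100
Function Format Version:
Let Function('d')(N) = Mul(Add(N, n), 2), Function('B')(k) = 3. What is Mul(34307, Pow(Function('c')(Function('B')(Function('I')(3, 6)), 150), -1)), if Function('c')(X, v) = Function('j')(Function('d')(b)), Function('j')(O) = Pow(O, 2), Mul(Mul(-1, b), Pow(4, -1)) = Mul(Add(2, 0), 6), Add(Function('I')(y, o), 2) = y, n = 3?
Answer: Rational(34307, 8100) ≈ 4.2354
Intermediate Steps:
Function('I')(y, o) = Add(-2, y)
b = -48 (b = Mul(-4, Mul(Add(2, 0), 6)) = Mul(-4, Mul(2, 6)) = Mul(-4, 12) = -48)
Function('d')(N) = Add(6, Mul(2, N)) (Function('d')(N) = Mul(Add(N, 3), 2) = Mul(Add(3, N), 2) = Add(6, Mul(2, N)))
Function('c')(X, v) = 8100 (Function('c')(X, v) = Pow(Add(6, Mul(2, -48)), 2) = Pow(Add(6, -96), 2) = Pow(-90, 2) = 8100)
Mul(34307, Pow(Function('c')(Function('B')(Function('I')(3, 6)), 150), -1)) = Mul(34307, Pow(8100, -1)) = Mul(34307, Rational(1, 8100)) = Rational(34307, 8100)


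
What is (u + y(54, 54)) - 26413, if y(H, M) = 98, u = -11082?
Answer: -37397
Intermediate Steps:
(u + y(54, 54)) - 26413 = (-11082 + 98) - 26413 = -10984 - 26413 = -37397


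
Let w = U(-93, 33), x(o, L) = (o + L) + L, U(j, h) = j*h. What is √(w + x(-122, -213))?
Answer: I*√3617 ≈ 60.141*I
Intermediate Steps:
U(j, h) = h*j
x(o, L) = o + 2*L (x(o, L) = (L + o) + L = o + 2*L)
w = -3069 (w = 33*(-93) = -3069)
√(w + x(-122, -213)) = √(-3069 + (-122 + 2*(-213))) = √(-3069 + (-122 - 426)) = √(-3069 - 548) = √(-3617) = I*√3617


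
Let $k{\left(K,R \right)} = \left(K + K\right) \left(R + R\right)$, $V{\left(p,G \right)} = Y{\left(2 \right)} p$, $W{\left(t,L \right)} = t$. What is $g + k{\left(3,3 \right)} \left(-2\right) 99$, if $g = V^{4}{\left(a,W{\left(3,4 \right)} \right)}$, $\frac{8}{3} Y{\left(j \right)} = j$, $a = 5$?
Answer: $- \frac{1774143}{256} \approx -6930.3$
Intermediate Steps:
$Y{\left(j \right)} = \frac{3 j}{8}$
$V{\left(p,G \right)} = \frac{3 p}{4}$ ($V{\left(p,G \right)} = \frac{3}{8} \cdot 2 p = \frac{3 p}{4}$)
$k{\left(K,R \right)} = 4 K R$ ($k{\left(K,R \right)} = 2 K 2 R = 4 K R$)
$g = \frac{50625}{256}$ ($g = \left(\frac{3}{4} \cdot 5\right)^{4} = \left(\frac{15}{4}\right)^{4} = \frac{50625}{256} \approx 197.75$)
$g + k{\left(3,3 \right)} \left(-2\right) 99 = \frac{50625}{256} + 4 \cdot 3 \cdot 3 \left(-2\right) 99 = \frac{50625}{256} + 36 \left(-2\right) 99 = \frac{50625}{256} - 7128 = - \frac{1774143}{256}$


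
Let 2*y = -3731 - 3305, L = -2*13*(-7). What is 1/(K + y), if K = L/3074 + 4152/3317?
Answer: -5098229/17928886151 ≈ -0.00028436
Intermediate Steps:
L = 182 (L = -26*(-7) = 182)
K = 6683471/5098229 (K = 182/3074 + 4152/3317 = 182*(1/3074) + 4152*(1/3317) = 91/1537 + 4152/3317 = 6683471/5098229 ≈ 1.3109)
y = -3518 (y = (-3731 - 3305)/2 = (1/2)*(-7036) = -3518)
1/(K + y) = 1/(6683471/5098229 - 3518) = 1/(-17928886151/5098229) = -5098229/17928886151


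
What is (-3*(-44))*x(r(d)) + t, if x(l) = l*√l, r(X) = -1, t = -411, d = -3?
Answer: -411 - 132*I ≈ -411.0 - 132.0*I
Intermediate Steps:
x(l) = l^(3/2)
(-3*(-44))*x(r(d)) + t = (-3*(-44))*(-1)^(3/2) - 411 = 132*(-I) - 411 = -132*I - 411 = -411 - 132*I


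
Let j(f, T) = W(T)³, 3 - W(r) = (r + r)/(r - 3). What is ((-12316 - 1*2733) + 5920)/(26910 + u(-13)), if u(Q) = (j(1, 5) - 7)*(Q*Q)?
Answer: -3043/8125 ≈ -0.37452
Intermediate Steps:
W(r) = 3 - 2*r/(-3 + r) (W(r) = 3 - (r + r)/(r - 3) = 3 - 2*r/(-3 + r))
j(f, T) = (-9 + T)³/(-3 + T)³ (j(f, T) = ((-9 + T)/(-3 + T))³ = (-9 + T)³/(-3 + T)³)
u(Q) = -15*Q² (u(Q) = ((-9 + 5)³/(-3 + 5)³ - 7)*(Q*Q) = ((-4)³/2³ - 7)*Q² = (-64*⅛ - 7)*Q² = (-8 - 7)*Q² = -15*Q²)
((-12316 - 1*2733) + 5920)/(26910 + u(-13)) = ((-12316 - 1*2733) + 5920)/(26910 - 15*(-13)²) = ((-12316 - 2733) + 5920)/(26910 - 15*169) = (-15049 + 5920)/(26910 - 2535) = -9129/24375 = -9129*1/24375 = -3043/8125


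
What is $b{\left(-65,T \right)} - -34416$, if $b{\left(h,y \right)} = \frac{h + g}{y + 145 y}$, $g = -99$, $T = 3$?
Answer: $\frac{7537022}{219} \approx 34416.0$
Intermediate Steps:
$b{\left(h,y \right)} = \frac{-99 + h}{146 y}$ ($b{\left(h,y \right)} = \frac{h - 99}{y + 145 y} = \frac{-99 + h}{146 y}$)
$b{\left(-65,T \right)} - -34416 = \frac{-99 - 65}{146 \cdot 3} - -34416 = \frac{1}{146} \cdot \frac{1}{3} \left(-164\right) + 34416 = - \frac{82}{219} + 34416 = \frac{7537022}{219}$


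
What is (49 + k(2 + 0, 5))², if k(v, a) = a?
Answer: 2916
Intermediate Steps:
(49 + k(2 + 0, 5))² = (49 + 5)² = 54² = 2916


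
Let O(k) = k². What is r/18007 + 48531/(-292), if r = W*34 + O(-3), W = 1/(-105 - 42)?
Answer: -128462588011/772932468 ≈ -166.20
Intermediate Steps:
W = -1/147 (W = 1/(-147) = -1/147 ≈ -0.0068027)
r = 1289/147 (r = -1/147*34 + (-3)² = -34/147 + 9 = 1289/147 ≈ 8.7687)
r/18007 + 48531/(-292) = (1289/147)/18007 + 48531/(-292) = (1289/147)*(1/18007) + 48531*(-1/292) = 1289/2647029 - 48531/292 = -128462588011/772932468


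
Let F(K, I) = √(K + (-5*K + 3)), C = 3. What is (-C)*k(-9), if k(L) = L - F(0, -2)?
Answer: 27 + 3*√3 ≈ 32.196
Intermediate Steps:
F(K, I) = √(3 - 4*K) (F(K, I) = √(K + (3 - 5*K)) = √(3 - 4*K))
k(L) = L - √3 (k(L) = L - √(3 - 4*0) = L - √(3 + 0) = L - √3)
(-C)*k(-9) = (-1*3)*(-9 - √3) = -3*(-9 - √3) = 27 + 3*√3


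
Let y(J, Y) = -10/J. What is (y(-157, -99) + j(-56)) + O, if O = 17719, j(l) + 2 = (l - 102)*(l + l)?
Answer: 5559851/157 ≈ 35413.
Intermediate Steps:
j(l) = -2 + 2*l*(-102 + l) (j(l) = -2 + (l - 102)*(l + l) = -2 + (-102 + l)*(2*l) = -2 + 2*l*(-102 + l))
(y(-157, -99) + j(-56)) + O = (-10/(-157) + (-2 - 204*(-56) + 2*(-56)²)) + 17719 = (-10*(-1/157) + (-2 + 11424 + 2*3136)) + 17719 = (10/157 + (-2 + 11424 + 6272)) + 17719 = (10/157 + 17694) + 17719 = 2777968/157 + 17719 = 5559851/157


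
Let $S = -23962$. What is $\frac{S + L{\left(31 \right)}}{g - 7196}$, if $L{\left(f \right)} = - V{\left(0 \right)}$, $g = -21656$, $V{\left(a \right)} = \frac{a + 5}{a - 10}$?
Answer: $\frac{47923}{57704} \approx 0.8305$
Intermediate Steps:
$V{\left(a \right)} = \frac{5 + a}{-10 + a}$
$L{\left(f \right)} = \frac{1}{2}$ ($L{\left(f \right)} = - \frac{5 + 0}{-10 + 0} = - \frac{5}{-10} = - \frac{\left(-1\right) 5}{10} = \left(-1\right) \left(- \frac{1}{2}\right) = \frac{1}{2}$)
$\frac{S + L{\left(31 \right)}}{g - 7196} = \frac{-23962 + \frac{1}{2}}{-21656 - 7196} = - \frac{47923}{2 \left(-28852\right)} = \left(- \frac{47923}{2}\right) \left(- \frac{1}{28852}\right) = \frac{47923}{57704}$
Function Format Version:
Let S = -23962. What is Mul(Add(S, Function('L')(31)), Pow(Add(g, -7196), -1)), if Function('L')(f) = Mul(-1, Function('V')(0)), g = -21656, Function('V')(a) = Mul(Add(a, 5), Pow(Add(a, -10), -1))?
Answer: Rational(47923, 57704) ≈ 0.83050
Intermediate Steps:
Function('V')(a) = Mul(Pow(Add(-10, a), -1), Add(5, a)) (Function('V')(a) = Mul(Add(5, a), Pow(Add(-10, a), -1)) = Mul(Pow(Add(-10, a), -1), Add(5, a)))
Function('L')(f) = Rational(1, 2) (Function('L')(f) = Mul(-1, Mul(Pow(Add(-10, 0), -1), Add(5, 0))) = Mul(-1, Mul(Pow(-10, -1), 5)) = Mul(-1, Mul(Rational(-1, 10), 5)) = Mul(-1, Rational(-1, 2)) = Rational(1, 2))
Mul(Add(S, Function('L')(31)), Pow(Add(g, -7196), -1)) = Mul(Add(-23962, Rational(1, 2)), Pow(Add(-21656, -7196), -1)) = Mul(Rational(-47923, 2), Pow(-28852, -1)) = Mul(Rational(-47923, 2), Rational(-1, 28852)) = Rational(47923, 57704)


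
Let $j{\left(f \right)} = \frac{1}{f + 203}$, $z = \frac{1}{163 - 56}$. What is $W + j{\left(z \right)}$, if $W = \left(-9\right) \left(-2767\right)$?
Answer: $\frac{540943073}{21722} \approx 24903.0$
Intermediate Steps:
$z = \frac{1}{107} \approx 0.0093458$
$W = 24903$
$j{\left(f \right)} = \frac{1}{203 + f}$
$W + j{\left(z \right)} = 24903 + \frac{1}{203 + \frac{1}{107}} = 24903 + \frac{1}{\frac{21722}{107}} = 24903 + \frac{107}{21722} = \frac{540943073}{21722}$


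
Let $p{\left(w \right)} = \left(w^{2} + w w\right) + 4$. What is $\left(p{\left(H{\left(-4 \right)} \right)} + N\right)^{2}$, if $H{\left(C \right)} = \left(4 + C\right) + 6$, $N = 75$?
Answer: $22801$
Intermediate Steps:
$H{\left(C \right)} = 10 + C$
$p{\left(w \right)} = 4 + 2 w^{2}$ ($p{\left(w \right)} = \left(w^{2} + w^{2}\right) + 4 = 2 w^{2} + 4 = 4 + 2 w^{2}$)
$\left(p{\left(H{\left(-4 \right)} \right)} + N\right)^{2} = \left(\left(4 + 2 \left(10 - 4\right)^{2}\right) + 75\right)^{2} = \left(\left(4 + 2 \cdot 6^{2}\right) + 75\right)^{2} = \left(\left(4 + 2 \cdot 36\right) + 75\right)^{2} = \left(\left(4 + 72\right) + 75\right)^{2} = \left(76 + 75\right)^{2} = 151^{2} = 22801$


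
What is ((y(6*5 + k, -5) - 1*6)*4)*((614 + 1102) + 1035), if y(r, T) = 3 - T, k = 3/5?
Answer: 22008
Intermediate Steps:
k = ⅗ (k = 3*(⅕) = ⅗ ≈ 0.60000)
((y(6*5 + k, -5) - 1*6)*4)*((614 + 1102) + 1035) = (((3 - 1*(-5)) - 1*6)*4)*((614 + 1102) + 1035) = (((3 + 5) - 6)*4)*(1716 + 1035) = ((8 - 6)*4)*2751 = (2*4)*2751 = 8*2751 = 22008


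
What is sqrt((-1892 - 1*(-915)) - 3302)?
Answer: I*sqrt(4279) ≈ 65.414*I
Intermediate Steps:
sqrt((-1892 - 1*(-915)) - 3302) = sqrt((-1892 + 915) - 3302) = sqrt(-977 - 3302) = sqrt(-4279) = I*sqrt(4279)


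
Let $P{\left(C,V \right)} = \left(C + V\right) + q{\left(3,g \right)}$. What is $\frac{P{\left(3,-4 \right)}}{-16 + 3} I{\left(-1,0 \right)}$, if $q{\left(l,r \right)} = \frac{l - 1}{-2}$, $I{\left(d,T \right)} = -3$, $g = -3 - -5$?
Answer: $- \frac{6}{13} \approx -0.46154$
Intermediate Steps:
$g = 2$ ($g = -3 + 5 = 2$)
$q{\left(l,r \right)} = \frac{1}{2} - \frac{l}{2}$ ($q{\left(l,r \right)} = \left(-1 + l\right) \left(- \frac{1}{2}\right) = \frac{1}{2} - \frac{l}{2}$)
$P{\left(C,V \right)} = -1 + C + V$ ($P{\left(C,V \right)} = \left(C + V\right) + \left(\frac{1}{2} - \frac{3}{2}\right) = \left(C + V\right) - 1 = -1 + C + V$)
$\frac{P{\left(3,-4 \right)}}{-16 + 3} I{\left(-1,0 \right)} = \frac{-1 + 3 - 4}{-16 + 3} \left(-3\right) = - \frac{2}{-13} \left(-3\right) = \left(-2\right) \left(- \frac{1}{13}\right) \left(-3\right) = \frac{2}{13} \left(-3\right) = - \frac{6}{13}$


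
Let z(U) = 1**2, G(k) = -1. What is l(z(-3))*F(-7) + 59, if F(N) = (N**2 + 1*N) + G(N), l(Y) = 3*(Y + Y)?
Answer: 305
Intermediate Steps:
z(U) = 1
l(Y) = 6*Y (l(Y) = 3*(2*Y) = 6*Y)
F(N) = -1 + N + N**2 (F(N) = (N**2 + 1*N) - 1 = (N**2 + N) - 1 = (N + N**2) - 1 = -1 + N + N**2)
l(z(-3))*F(-7) + 59 = (6*1)*(-1 - 7 + (-7)**2) + 59 = 6*(-1 - 7 + 49) + 59 = 6*41 + 59 = 246 + 59 = 305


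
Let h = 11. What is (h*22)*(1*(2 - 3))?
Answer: -242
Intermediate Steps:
(h*22)*(1*(2 - 3)) = (11*22)*(1*(2 - 3)) = 242*(1*(-1)) = 242*(-1) = -242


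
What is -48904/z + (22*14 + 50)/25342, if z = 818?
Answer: -309758081/5182439 ≈ -59.771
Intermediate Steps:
-48904/z + (22*14 + 50)/25342 = -48904/818 + (22*14 + 50)/25342 = -48904*1/818 + (308 + 50)*(1/25342) = -24452/409 + 358*(1/25342) = -24452/409 + 179/12671 = -309758081/5182439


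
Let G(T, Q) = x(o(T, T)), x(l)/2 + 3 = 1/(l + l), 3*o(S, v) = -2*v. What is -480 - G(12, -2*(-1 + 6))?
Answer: -3791/8 ≈ -473.88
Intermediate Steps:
o(S, v) = -2*v/3 (o(S, v) = (-2*v)/3 = -2*v/3)
x(l) = -6 + 1/l (x(l) = -6 + 2/(l + l) = -6 + 2/((2*l)) = -6 + 2*(1/(2*l)) = -6 + 1/l)
G(T, Q) = -6 - 3/(2*T) (G(T, Q) = -6 + 1/(-2*T/3) = -6 - 3/(2*T))
-480 - G(12, -2*(-1 + 6)) = -480 - (-6 - 3/2/12) = -480 - (-6 - 3/2*1/12) = -480 - (-6 - ⅛) = -480 - 1*(-49/8) = -480 + 49/8 = -3791/8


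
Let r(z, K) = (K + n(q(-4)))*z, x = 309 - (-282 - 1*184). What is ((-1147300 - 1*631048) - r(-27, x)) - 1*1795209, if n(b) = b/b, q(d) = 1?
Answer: -3552605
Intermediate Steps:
n(b) = 1
x = 775 (x = 309 - (-282 - 184) = 309 - 1*(-466) = 309 + 466 = 775)
r(z, K) = z*(1 + K) (r(z, K) = (K + 1)*z = (1 + K)*z = z*(1 + K))
((-1147300 - 1*631048) - r(-27, x)) - 1*1795209 = ((-1147300 - 1*631048) - (-27)*(1 + 775)) - 1*1795209 = ((-1147300 - 631048) - (-27)*776) - 1795209 = (-1778348 - 1*(-20952)) - 1795209 = (-1778348 + 20952) - 1795209 = -1757396 - 1795209 = -3552605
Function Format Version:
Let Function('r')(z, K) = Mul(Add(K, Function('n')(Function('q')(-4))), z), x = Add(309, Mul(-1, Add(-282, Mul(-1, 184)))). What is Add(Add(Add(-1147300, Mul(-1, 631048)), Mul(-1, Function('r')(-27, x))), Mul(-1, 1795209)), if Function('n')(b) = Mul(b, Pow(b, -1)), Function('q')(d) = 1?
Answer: -3552605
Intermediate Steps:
Function('n')(b) = 1
x = 775 (x = Add(309, Mul(-1, Add(-282, -184))) = Add(309, Mul(-1, -466)) = Add(309, 466) = 775)
Function('r')(z, K) = Mul(z, Add(1, K)) (Function('r')(z, K) = Mul(Add(K, 1), z) = Mul(Add(1, K), z) = Mul(z, Add(1, K)))
Add(Add(Add(-1147300, Mul(-1, 631048)), Mul(-1, Function('r')(-27, x))), Mul(-1, 1795209)) = Add(Add(Add(-1147300, Mul(-1, 631048)), Mul(-1, Mul(-27, Add(1, 775)))), Mul(-1, 1795209)) = Add(Add(Add(-1147300, -631048), Mul(-1, Mul(-27, 776))), -1795209) = Add(Add(-1778348, Mul(-1, -20952)), -1795209) = Add(Add(-1778348, 20952), -1795209) = Add(-1757396, -1795209) = -3552605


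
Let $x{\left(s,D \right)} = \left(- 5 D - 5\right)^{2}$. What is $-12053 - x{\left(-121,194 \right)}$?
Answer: $-962678$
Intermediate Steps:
$x{\left(s,D \right)} = \left(-5 - 5 D\right)^{2}$
$-12053 - x{\left(-121,194 \right)} = -12053 - 25 \left(1 + 194\right)^{2} = -12053 - 25 \cdot 195^{2} = -12053 - 25 \cdot 38025 = -12053 - 950625 = -962678$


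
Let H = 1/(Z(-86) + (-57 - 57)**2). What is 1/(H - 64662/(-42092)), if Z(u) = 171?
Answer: 277112682/425723323 ≈ 0.65092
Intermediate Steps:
H = 1/13167 (H = 1/(171 + (-57 - 57)**2) = 1/(171 + (-114)**2) = 1/(171 + 12996) = 1/13167 ≈ 7.5947e-5)
1/(H - 64662/(-42092)) = 1/(1/13167 - 64662/(-42092)) = 1/(1/13167 - 64662*(-1/42092)) = 1/(1/13167 + 32331/21046) = 1/(425723323/277112682) = 277112682/425723323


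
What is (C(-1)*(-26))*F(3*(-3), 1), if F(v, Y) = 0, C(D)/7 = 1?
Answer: 0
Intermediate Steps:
C(D) = 7 (C(D) = 7*1 = 7)
(C(-1)*(-26))*F(3*(-3), 1) = (7*(-26))*0 = -182*0 = 0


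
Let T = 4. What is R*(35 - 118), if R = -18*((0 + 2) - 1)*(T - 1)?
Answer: 4482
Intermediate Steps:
R = -54 (R = -18*((0 + 2) - 1)*(4 - 1) = -18*(2 - 1)*3 = -18*3 = -54)
R*(35 - 118) = -54*(35 - 118) = -54*(-83) = 4482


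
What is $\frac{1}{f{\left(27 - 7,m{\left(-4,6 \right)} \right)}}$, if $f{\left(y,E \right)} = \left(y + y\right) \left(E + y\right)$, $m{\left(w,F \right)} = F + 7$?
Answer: $\frac{1}{1320} \approx 0.00075758$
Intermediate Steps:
$m{\left(w,F \right)} = 7 + F$
$f{\left(y,E \right)} = 2 y \left(E + y\right)$
$\frac{1}{f{\left(27 - 7,m{\left(-4,6 \right)} \right)}} = \frac{1}{2 \left(27 - 7\right) \left(\left(7 + 6\right) + \left(27 - 7\right)\right)} = \frac{1}{2 \left(27 - 7\right) \left(13 + \left(27 - 7\right)\right)} = \frac{1}{2 \cdot 20 \left(13 + 20\right)} = \frac{1}{2 \cdot 20 \cdot 33} = \frac{1}{1320}$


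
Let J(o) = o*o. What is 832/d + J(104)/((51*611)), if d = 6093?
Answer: 2354560/4868307 ≈ 0.48365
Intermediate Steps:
J(o) = o²
832/d + J(104)/((51*611)) = 832/6093 + 104²/((51*611)) = 832*(1/6093) + 10816/31161 = 832/6093 + 10816*(1/31161) = 832/6093 + 832/2397 = 2354560/4868307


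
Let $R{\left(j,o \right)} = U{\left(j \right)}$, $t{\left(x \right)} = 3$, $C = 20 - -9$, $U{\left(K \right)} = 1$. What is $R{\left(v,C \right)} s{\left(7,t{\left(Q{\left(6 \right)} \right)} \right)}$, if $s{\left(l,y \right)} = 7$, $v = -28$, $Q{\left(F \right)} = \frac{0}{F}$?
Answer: $7$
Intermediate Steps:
$Q{\left(F \right)} = 0$
$C = 29$ ($C = 20 + 9 = 29$)
$R{\left(j,o \right)} = 1$
$R{\left(v,C \right)} s{\left(7,t{\left(Q{\left(6 \right)} \right)} \right)} = 1 \cdot 7 = 7$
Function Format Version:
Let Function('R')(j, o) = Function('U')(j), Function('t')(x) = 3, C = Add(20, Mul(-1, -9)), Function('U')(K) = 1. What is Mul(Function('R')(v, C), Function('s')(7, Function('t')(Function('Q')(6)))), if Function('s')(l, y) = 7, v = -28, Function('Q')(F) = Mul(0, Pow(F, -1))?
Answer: 7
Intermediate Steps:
Function('Q')(F) = 0
C = 29 (C = Add(20, 9) = 29)
Function('R')(j, o) = 1
Mul(Function('R')(v, C), Function('s')(7, Function('t')(Function('Q')(6)))) = Mul(1, 7) = 7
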